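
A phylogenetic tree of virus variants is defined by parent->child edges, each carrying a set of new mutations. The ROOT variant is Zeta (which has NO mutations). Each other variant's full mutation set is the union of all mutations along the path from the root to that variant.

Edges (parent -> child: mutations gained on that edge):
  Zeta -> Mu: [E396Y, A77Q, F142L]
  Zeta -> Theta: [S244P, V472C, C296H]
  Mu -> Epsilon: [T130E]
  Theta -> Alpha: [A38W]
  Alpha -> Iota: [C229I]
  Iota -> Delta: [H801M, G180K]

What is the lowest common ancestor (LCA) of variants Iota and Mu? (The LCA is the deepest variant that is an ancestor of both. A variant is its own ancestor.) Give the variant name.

Answer: Zeta

Derivation:
Path from root to Iota: Zeta -> Theta -> Alpha -> Iota
  ancestors of Iota: {Zeta, Theta, Alpha, Iota}
Path from root to Mu: Zeta -> Mu
  ancestors of Mu: {Zeta, Mu}
Common ancestors: {Zeta}
Walk up from Mu: Mu (not in ancestors of Iota), Zeta (in ancestors of Iota)
Deepest common ancestor (LCA) = Zeta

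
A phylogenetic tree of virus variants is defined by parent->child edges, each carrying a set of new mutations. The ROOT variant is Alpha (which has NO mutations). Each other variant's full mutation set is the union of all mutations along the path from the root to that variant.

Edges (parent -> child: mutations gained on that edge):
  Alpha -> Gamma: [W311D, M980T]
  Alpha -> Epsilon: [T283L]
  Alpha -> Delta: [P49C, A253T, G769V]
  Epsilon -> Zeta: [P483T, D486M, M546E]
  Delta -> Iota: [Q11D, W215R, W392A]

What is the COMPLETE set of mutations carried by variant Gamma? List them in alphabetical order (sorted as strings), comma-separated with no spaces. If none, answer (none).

Answer: M980T,W311D

Derivation:
At Alpha: gained [] -> total []
At Gamma: gained ['W311D', 'M980T'] -> total ['M980T', 'W311D']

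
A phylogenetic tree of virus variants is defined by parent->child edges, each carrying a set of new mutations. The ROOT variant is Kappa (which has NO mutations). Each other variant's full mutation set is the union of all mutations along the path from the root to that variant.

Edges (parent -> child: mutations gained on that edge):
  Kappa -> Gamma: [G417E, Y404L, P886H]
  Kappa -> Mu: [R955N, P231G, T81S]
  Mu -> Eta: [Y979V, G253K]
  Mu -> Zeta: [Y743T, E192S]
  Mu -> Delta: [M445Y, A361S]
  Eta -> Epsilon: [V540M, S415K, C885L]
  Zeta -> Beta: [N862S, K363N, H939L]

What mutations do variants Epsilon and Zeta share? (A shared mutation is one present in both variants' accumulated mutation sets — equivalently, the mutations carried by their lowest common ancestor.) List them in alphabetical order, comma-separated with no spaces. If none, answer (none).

Accumulating mutations along path to Epsilon:
  At Kappa: gained [] -> total []
  At Mu: gained ['R955N', 'P231G', 'T81S'] -> total ['P231G', 'R955N', 'T81S']
  At Eta: gained ['Y979V', 'G253K'] -> total ['G253K', 'P231G', 'R955N', 'T81S', 'Y979V']
  At Epsilon: gained ['V540M', 'S415K', 'C885L'] -> total ['C885L', 'G253K', 'P231G', 'R955N', 'S415K', 'T81S', 'V540M', 'Y979V']
Mutations(Epsilon) = ['C885L', 'G253K', 'P231G', 'R955N', 'S415K', 'T81S', 'V540M', 'Y979V']
Accumulating mutations along path to Zeta:
  At Kappa: gained [] -> total []
  At Mu: gained ['R955N', 'P231G', 'T81S'] -> total ['P231G', 'R955N', 'T81S']
  At Zeta: gained ['Y743T', 'E192S'] -> total ['E192S', 'P231G', 'R955N', 'T81S', 'Y743T']
Mutations(Zeta) = ['E192S', 'P231G', 'R955N', 'T81S', 'Y743T']
Intersection: ['C885L', 'G253K', 'P231G', 'R955N', 'S415K', 'T81S', 'V540M', 'Y979V'] ∩ ['E192S', 'P231G', 'R955N', 'T81S', 'Y743T'] = ['P231G', 'R955N', 'T81S']

Answer: P231G,R955N,T81S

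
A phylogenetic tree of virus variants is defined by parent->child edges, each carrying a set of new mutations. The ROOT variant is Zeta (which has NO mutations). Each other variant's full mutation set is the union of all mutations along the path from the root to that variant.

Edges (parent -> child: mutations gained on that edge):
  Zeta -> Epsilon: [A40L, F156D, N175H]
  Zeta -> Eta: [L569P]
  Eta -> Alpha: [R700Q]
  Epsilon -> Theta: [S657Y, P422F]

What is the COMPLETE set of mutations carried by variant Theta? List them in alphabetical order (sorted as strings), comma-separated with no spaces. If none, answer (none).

At Zeta: gained [] -> total []
At Epsilon: gained ['A40L', 'F156D', 'N175H'] -> total ['A40L', 'F156D', 'N175H']
At Theta: gained ['S657Y', 'P422F'] -> total ['A40L', 'F156D', 'N175H', 'P422F', 'S657Y']

Answer: A40L,F156D,N175H,P422F,S657Y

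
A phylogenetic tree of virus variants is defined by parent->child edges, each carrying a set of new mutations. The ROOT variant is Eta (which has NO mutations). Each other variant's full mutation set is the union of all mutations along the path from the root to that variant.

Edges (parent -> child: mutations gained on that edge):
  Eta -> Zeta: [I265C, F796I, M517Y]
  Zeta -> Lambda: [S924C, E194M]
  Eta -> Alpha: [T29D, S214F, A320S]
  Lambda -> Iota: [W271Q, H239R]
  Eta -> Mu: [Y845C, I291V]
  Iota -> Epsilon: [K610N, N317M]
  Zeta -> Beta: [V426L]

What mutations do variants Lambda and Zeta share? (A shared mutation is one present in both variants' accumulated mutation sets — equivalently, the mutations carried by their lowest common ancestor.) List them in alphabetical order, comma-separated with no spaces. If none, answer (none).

Answer: F796I,I265C,M517Y

Derivation:
Accumulating mutations along path to Lambda:
  At Eta: gained [] -> total []
  At Zeta: gained ['I265C', 'F796I', 'M517Y'] -> total ['F796I', 'I265C', 'M517Y']
  At Lambda: gained ['S924C', 'E194M'] -> total ['E194M', 'F796I', 'I265C', 'M517Y', 'S924C']
Mutations(Lambda) = ['E194M', 'F796I', 'I265C', 'M517Y', 'S924C']
Accumulating mutations along path to Zeta:
  At Eta: gained [] -> total []
  At Zeta: gained ['I265C', 'F796I', 'M517Y'] -> total ['F796I', 'I265C', 'M517Y']
Mutations(Zeta) = ['F796I', 'I265C', 'M517Y']
Intersection: ['E194M', 'F796I', 'I265C', 'M517Y', 'S924C'] ∩ ['F796I', 'I265C', 'M517Y'] = ['F796I', 'I265C', 'M517Y']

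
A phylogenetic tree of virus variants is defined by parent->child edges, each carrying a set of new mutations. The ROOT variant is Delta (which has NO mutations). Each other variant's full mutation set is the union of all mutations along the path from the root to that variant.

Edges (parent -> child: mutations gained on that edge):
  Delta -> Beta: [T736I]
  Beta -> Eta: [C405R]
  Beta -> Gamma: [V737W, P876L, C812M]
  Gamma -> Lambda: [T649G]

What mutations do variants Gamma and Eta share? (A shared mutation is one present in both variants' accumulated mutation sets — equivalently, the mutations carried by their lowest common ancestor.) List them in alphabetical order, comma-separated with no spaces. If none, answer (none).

Answer: T736I

Derivation:
Accumulating mutations along path to Gamma:
  At Delta: gained [] -> total []
  At Beta: gained ['T736I'] -> total ['T736I']
  At Gamma: gained ['V737W', 'P876L', 'C812M'] -> total ['C812M', 'P876L', 'T736I', 'V737W']
Mutations(Gamma) = ['C812M', 'P876L', 'T736I', 'V737W']
Accumulating mutations along path to Eta:
  At Delta: gained [] -> total []
  At Beta: gained ['T736I'] -> total ['T736I']
  At Eta: gained ['C405R'] -> total ['C405R', 'T736I']
Mutations(Eta) = ['C405R', 'T736I']
Intersection: ['C812M', 'P876L', 'T736I', 'V737W'] ∩ ['C405R', 'T736I'] = ['T736I']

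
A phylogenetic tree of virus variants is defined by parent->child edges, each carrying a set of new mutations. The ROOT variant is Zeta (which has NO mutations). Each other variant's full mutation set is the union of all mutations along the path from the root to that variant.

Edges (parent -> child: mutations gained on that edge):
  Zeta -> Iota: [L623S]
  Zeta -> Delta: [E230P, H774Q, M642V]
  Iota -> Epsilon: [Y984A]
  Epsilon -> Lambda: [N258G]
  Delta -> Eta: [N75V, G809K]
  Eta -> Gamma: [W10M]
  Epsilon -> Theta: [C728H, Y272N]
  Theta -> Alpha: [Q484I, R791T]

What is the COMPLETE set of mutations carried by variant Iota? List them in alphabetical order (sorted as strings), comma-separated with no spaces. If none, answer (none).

Answer: L623S

Derivation:
At Zeta: gained [] -> total []
At Iota: gained ['L623S'] -> total ['L623S']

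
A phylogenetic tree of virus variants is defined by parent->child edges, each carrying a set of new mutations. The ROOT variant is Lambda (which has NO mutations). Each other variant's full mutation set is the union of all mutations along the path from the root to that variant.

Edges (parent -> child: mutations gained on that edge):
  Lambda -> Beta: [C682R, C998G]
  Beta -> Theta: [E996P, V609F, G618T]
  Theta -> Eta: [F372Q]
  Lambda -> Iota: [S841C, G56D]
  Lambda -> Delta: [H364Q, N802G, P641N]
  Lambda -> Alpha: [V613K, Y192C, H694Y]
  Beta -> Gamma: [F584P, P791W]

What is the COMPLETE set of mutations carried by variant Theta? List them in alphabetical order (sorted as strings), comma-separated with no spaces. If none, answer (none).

Answer: C682R,C998G,E996P,G618T,V609F

Derivation:
At Lambda: gained [] -> total []
At Beta: gained ['C682R', 'C998G'] -> total ['C682R', 'C998G']
At Theta: gained ['E996P', 'V609F', 'G618T'] -> total ['C682R', 'C998G', 'E996P', 'G618T', 'V609F']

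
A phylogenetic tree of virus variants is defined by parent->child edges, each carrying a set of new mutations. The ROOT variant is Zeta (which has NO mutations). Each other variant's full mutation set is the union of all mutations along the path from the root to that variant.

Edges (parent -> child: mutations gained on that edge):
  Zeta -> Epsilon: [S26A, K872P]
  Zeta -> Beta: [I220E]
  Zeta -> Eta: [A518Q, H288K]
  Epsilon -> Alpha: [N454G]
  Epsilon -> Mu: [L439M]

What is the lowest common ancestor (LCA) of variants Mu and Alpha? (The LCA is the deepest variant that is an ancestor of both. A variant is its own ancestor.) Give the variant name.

Answer: Epsilon

Derivation:
Path from root to Mu: Zeta -> Epsilon -> Mu
  ancestors of Mu: {Zeta, Epsilon, Mu}
Path from root to Alpha: Zeta -> Epsilon -> Alpha
  ancestors of Alpha: {Zeta, Epsilon, Alpha}
Common ancestors: {Zeta, Epsilon}
Walk up from Alpha: Alpha (not in ancestors of Mu), Epsilon (in ancestors of Mu), Zeta (in ancestors of Mu)
Deepest common ancestor (LCA) = Epsilon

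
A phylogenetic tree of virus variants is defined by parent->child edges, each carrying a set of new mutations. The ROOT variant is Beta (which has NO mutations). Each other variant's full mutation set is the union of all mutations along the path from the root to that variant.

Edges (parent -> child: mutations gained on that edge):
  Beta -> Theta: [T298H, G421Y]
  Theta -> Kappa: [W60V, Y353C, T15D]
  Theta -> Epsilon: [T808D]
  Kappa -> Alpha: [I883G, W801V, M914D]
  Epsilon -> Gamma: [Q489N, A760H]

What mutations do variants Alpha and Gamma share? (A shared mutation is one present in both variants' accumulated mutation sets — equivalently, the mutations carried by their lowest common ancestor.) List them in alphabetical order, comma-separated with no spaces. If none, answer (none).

Accumulating mutations along path to Alpha:
  At Beta: gained [] -> total []
  At Theta: gained ['T298H', 'G421Y'] -> total ['G421Y', 'T298H']
  At Kappa: gained ['W60V', 'Y353C', 'T15D'] -> total ['G421Y', 'T15D', 'T298H', 'W60V', 'Y353C']
  At Alpha: gained ['I883G', 'W801V', 'M914D'] -> total ['G421Y', 'I883G', 'M914D', 'T15D', 'T298H', 'W60V', 'W801V', 'Y353C']
Mutations(Alpha) = ['G421Y', 'I883G', 'M914D', 'T15D', 'T298H', 'W60V', 'W801V', 'Y353C']
Accumulating mutations along path to Gamma:
  At Beta: gained [] -> total []
  At Theta: gained ['T298H', 'G421Y'] -> total ['G421Y', 'T298H']
  At Epsilon: gained ['T808D'] -> total ['G421Y', 'T298H', 'T808D']
  At Gamma: gained ['Q489N', 'A760H'] -> total ['A760H', 'G421Y', 'Q489N', 'T298H', 'T808D']
Mutations(Gamma) = ['A760H', 'G421Y', 'Q489N', 'T298H', 'T808D']
Intersection: ['G421Y', 'I883G', 'M914D', 'T15D', 'T298H', 'W60V', 'W801V', 'Y353C'] ∩ ['A760H', 'G421Y', 'Q489N', 'T298H', 'T808D'] = ['G421Y', 'T298H']

Answer: G421Y,T298H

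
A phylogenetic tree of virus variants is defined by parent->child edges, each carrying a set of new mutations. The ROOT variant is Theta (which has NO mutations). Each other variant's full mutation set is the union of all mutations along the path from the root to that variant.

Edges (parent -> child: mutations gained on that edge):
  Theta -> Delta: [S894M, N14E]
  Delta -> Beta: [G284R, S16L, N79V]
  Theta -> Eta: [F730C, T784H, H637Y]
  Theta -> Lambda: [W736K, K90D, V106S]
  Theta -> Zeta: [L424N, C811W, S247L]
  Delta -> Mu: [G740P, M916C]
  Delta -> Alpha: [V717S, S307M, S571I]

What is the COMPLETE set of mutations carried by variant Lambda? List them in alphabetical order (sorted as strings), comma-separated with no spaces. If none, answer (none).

Answer: K90D,V106S,W736K

Derivation:
At Theta: gained [] -> total []
At Lambda: gained ['W736K', 'K90D', 'V106S'] -> total ['K90D', 'V106S', 'W736K']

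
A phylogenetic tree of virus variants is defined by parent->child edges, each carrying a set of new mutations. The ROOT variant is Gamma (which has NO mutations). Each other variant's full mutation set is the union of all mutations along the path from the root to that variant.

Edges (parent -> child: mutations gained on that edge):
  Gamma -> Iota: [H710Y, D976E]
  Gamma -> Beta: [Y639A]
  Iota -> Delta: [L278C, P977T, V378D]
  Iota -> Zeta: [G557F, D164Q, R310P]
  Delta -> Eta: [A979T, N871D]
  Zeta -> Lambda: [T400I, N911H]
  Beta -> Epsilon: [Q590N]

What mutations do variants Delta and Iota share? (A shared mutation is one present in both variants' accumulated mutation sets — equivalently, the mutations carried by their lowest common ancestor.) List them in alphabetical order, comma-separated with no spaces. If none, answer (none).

Accumulating mutations along path to Delta:
  At Gamma: gained [] -> total []
  At Iota: gained ['H710Y', 'D976E'] -> total ['D976E', 'H710Y']
  At Delta: gained ['L278C', 'P977T', 'V378D'] -> total ['D976E', 'H710Y', 'L278C', 'P977T', 'V378D']
Mutations(Delta) = ['D976E', 'H710Y', 'L278C', 'P977T', 'V378D']
Accumulating mutations along path to Iota:
  At Gamma: gained [] -> total []
  At Iota: gained ['H710Y', 'D976E'] -> total ['D976E', 'H710Y']
Mutations(Iota) = ['D976E', 'H710Y']
Intersection: ['D976E', 'H710Y', 'L278C', 'P977T', 'V378D'] ∩ ['D976E', 'H710Y'] = ['D976E', 'H710Y']

Answer: D976E,H710Y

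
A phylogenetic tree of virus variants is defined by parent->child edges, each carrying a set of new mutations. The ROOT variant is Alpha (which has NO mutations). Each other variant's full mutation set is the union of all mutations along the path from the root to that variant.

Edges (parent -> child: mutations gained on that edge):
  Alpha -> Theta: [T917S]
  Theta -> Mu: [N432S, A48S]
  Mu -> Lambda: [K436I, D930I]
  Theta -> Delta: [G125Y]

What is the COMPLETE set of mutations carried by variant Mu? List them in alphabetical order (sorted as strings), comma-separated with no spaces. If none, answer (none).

Answer: A48S,N432S,T917S

Derivation:
At Alpha: gained [] -> total []
At Theta: gained ['T917S'] -> total ['T917S']
At Mu: gained ['N432S', 'A48S'] -> total ['A48S', 'N432S', 'T917S']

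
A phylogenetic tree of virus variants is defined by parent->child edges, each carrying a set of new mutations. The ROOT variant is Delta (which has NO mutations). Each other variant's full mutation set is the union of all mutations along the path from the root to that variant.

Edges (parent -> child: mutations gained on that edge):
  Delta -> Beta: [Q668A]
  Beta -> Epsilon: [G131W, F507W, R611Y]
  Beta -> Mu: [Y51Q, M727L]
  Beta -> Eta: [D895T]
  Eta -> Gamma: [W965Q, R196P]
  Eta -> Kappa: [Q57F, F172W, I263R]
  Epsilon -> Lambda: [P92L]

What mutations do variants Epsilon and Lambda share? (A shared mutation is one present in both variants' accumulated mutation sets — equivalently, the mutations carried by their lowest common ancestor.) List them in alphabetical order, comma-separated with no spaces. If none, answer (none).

Accumulating mutations along path to Epsilon:
  At Delta: gained [] -> total []
  At Beta: gained ['Q668A'] -> total ['Q668A']
  At Epsilon: gained ['G131W', 'F507W', 'R611Y'] -> total ['F507W', 'G131W', 'Q668A', 'R611Y']
Mutations(Epsilon) = ['F507W', 'G131W', 'Q668A', 'R611Y']
Accumulating mutations along path to Lambda:
  At Delta: gained [] -> total []
  At Beta: gained ['Q668A'] -> total ['Q668A']
  At Epsilon: gained ['G131W', 'F507W', 'R611Y'] -> total ['F507W', 'G131W', 'Q668A', 'R611Y']
  At Lambda: gained ['P92L'] -> total ['F507W', 'G131W', 'P92L', 'Q668A', 'R611Y']
Mutations(Lambda) = ['F507W', 'G131W', 'P92L', 'Q668A', 'R611Y']
Intersection: ['F507W', 'G131W', 'Q668A', 'R611Y'] ∩ ['F507W', 'G131W', 'P92L', 'Q668A', 'R611Y'] = ['F507W', 'G131W', 'Q668A', 'R611Y']

Answer: F507W,G131W,Q668A,R611Y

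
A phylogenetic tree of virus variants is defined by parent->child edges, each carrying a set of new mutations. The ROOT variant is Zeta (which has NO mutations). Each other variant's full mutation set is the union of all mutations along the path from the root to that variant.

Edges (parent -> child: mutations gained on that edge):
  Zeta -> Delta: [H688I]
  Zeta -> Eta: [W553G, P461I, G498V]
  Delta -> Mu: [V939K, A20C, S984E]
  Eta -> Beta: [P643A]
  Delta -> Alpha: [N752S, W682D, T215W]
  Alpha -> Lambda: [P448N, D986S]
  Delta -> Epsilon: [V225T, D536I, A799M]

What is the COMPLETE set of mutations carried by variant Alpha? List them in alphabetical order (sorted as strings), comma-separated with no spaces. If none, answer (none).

Answer: H688I,N752S,T215W,W682D

Derivation:
At Zeta: gained [] -> total []
At Delta: gained ['H688I'] -> total ['H688I']
At Alpha: gained ['N752S', 'W682D', 'T215W'] -> total ['H688I', 'N752S', 'T215W', 'W682D']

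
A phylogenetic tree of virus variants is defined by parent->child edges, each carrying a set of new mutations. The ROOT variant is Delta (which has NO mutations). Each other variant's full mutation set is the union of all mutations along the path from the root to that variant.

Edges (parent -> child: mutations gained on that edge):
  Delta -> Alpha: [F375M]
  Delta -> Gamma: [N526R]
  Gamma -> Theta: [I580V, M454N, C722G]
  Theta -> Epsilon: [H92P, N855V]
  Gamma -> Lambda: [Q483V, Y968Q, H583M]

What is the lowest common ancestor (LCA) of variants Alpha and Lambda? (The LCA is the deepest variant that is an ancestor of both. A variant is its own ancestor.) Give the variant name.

Path from root to Alpha: Delta -> Alpha
  ancestors of Alpha: {Delta, Alpha}
Path from root to Lambda: Delta -> Gamma -> Lambda
  ancestors of Lambda: {Delta, Gamma, Lambda}
Common ancestors: {Delta}
Walk up from Lambda: Lambda (not in ancestors of Alpha), Gamma (not in ancestors of Alpha), Delta (in ancestors of Alpha)
Deepest common ancestor (LCA) = Delta

Answer: Delta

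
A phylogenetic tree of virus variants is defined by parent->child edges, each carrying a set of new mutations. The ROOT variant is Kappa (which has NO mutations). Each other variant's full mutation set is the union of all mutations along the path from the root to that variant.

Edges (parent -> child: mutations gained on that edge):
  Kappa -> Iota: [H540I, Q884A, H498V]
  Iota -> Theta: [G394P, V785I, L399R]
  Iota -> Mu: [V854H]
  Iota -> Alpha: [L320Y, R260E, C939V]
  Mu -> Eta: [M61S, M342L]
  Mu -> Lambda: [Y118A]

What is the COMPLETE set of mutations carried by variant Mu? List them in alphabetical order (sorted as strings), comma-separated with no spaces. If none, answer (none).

At Kappa: gained [] -> total []
At Iota: gained ['H540I', 'Q884A', 'H498V'] -> total ['H498V', 'H540I', 'Q884A']
At Mu: gained ['V854H'] -> total ['H498V', 'H540I', 'Q884A', 'V854H']

Answer: H498V,H540I,Q884A,V854H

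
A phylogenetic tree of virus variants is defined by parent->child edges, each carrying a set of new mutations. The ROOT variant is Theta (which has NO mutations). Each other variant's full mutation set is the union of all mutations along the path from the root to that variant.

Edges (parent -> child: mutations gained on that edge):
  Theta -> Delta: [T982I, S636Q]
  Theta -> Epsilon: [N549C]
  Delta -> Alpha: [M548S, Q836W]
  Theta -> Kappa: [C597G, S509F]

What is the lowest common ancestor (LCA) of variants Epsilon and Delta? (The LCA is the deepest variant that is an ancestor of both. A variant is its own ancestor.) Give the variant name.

Answer: Theta

Derivation:
Path from root to Epsilon: Theta -> Epsilon
  ancestors of Epsilon: {Theta, Epsilon}
Path from root to Delta: Theta -> Delta
  ancestors of Delta: {Theta, Delta}
Common ancestors: {Theta}
Walk up from Delta: Delta (not in ancestors of Epsilon), Theta (in ancestors of Epsilon)
Deepest common ancestor (LCA) = Theta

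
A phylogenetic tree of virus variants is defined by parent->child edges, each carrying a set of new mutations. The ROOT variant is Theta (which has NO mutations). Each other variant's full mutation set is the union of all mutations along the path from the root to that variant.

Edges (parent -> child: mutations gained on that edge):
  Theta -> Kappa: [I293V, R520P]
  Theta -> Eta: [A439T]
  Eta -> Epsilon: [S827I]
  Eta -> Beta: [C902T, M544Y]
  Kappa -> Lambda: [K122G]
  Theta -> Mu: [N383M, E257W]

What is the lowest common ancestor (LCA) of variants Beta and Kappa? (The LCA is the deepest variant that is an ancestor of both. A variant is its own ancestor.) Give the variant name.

Path from root to Beta: Theta -> Eta -> Beta
  ancestors of Beta: {Theta, Eta, Beta}
Path from root to Kappa: Theta -> Kappa
  ancestors of Kappa: {Theta, Kappa}
Common ancestors: {Theta}
Walk up from Kappa: Kappa (not in ancestors of Beta), Theta (in ancestors of Beta)
Deepest common ancestor (LCA) = Theta

Answer: Theta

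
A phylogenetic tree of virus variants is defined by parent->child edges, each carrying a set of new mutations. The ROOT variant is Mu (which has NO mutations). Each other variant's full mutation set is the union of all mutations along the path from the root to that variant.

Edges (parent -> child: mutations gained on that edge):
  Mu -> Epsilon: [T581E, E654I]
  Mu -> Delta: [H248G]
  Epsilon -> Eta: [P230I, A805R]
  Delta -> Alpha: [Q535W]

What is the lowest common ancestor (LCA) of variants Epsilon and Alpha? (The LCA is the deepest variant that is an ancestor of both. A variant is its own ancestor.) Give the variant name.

Path from root to Epsilon: Mu -> Epsilon
  ancestors of Epsilon: {Mu, Epsilon}
Path from root to Alpha: Mu -> Delta -> Alpha
  ancestors of Alpha: {Mu, Delta, Alpha}
Common ancestors: {Mu}
Walk up from Alpha: Alpha (not in ancestors of Epsilon), Delta (not in ancestors of Epsilon), Mu (in ancestors of Epsilon)
Deepest common ancestor (LCA) = Mu

Answer: Mu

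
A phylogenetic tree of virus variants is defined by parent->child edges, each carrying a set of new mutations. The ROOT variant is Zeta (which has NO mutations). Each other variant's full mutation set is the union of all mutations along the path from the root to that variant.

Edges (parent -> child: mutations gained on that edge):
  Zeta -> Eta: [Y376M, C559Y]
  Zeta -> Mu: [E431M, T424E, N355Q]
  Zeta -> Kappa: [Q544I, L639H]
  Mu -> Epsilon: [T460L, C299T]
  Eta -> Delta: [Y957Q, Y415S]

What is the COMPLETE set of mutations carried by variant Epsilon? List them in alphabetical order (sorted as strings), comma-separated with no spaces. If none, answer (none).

Answer: C299T,E431M,N355Q,T424E,T460L

Derivation:
At Zeta: gained [] -> total []
At Mu: gained ['E431M', 'T424E', 'N355Q'] -> total ['E431M', 'N355Q', 'T424E']
At Epsilon: gained ['T460L', 'C299T'] -> total ['C299T', 'E431M', 'N355Q', 'T424E', 'T460L']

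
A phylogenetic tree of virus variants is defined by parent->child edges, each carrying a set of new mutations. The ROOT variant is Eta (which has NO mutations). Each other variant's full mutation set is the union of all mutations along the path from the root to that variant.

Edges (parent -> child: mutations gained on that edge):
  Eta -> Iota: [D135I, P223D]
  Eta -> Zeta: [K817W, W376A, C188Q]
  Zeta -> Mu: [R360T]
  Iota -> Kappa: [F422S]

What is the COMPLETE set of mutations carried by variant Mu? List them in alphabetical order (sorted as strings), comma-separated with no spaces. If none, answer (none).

At Eta: gained [] -> total []
At Zeta: gained ['K817W', 'W376A', 'C188Q'] -> total ['C188Q', 'K817W', 'W376A']
At Mu: gained ['R360T'] -> total ['C188Q', 'K817W', 'R360T', 'W376A']

Answer: C188Q,K817W,R360T,W376A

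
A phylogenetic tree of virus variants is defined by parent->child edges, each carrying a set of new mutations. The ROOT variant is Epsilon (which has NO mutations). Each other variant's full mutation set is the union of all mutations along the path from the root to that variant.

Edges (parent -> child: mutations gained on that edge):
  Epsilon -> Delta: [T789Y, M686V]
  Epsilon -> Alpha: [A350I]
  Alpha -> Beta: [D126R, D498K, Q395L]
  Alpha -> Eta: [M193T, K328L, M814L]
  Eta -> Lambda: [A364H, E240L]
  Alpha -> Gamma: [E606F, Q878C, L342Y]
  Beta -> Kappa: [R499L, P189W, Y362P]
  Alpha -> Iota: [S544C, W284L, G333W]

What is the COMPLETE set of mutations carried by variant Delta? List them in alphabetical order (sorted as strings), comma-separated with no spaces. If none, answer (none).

Answer: M686V,T789Y

Derivation:
At Epsilon: gained [] -> total []
At Delta: gained ['T789Y', 'M686V'] -> total ['M686V', 'T789Y']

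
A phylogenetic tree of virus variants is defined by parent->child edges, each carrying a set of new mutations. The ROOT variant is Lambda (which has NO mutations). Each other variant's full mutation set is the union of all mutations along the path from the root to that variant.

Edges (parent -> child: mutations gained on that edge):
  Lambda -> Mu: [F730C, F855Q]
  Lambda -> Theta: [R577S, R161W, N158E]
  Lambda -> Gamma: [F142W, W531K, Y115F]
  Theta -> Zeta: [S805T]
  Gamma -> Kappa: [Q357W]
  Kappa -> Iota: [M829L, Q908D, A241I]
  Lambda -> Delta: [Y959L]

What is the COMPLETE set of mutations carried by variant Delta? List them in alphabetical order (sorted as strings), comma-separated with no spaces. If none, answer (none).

Answer: Y959L

Derivation:
At Lambda: gained [] -> total []
At Delta: gained ['Y959L'] -> total ['Y959L']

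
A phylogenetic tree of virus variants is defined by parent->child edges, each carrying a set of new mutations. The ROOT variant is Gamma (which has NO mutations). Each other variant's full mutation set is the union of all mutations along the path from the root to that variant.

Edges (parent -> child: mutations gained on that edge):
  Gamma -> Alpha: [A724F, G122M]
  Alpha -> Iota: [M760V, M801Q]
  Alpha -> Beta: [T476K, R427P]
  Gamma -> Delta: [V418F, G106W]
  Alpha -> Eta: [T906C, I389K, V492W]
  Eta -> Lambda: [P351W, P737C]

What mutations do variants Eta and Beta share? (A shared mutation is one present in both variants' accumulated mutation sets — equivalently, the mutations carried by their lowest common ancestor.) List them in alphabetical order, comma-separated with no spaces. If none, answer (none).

Accumulating mutations along path to Eta:
  At Gamma: gained [] -> total []
  At Alpha: gained ['A724F', 'G122M'] -> total ['A724F', 'G122M']
  At Eta: gained ['T906C', 'I389K', 'V492W'] -> total ['A724F', 'G122M', 'I389K', 'T906C', 'V492W']
Mutations(Eta) = ['A724F', 'G122M', 'I389K', 'T906C', 'V492W']
Accumulating mutations along path to Beta:
  At Gamma: gained [] -> total []
  At Alpha: gained ['A724F', 'G122M'] -> total ['A724F', 'G122M']
  At Beta: gained ['T476K', 'R427P'] -> total ['A724F', 'G122M', 'R427P', 'T476K']
Mutations(Beta) = ['A724F', 'G122M', 'R427P', 'T476K']
Intersection: ['A724F', 'G122M', 'I389K', 'T906C', 'V492W'] ∩ ['A724F', 'G122M', 'R427P', 'T476K'] = ['A724F', 'G122M']

Answer: A724F,G122M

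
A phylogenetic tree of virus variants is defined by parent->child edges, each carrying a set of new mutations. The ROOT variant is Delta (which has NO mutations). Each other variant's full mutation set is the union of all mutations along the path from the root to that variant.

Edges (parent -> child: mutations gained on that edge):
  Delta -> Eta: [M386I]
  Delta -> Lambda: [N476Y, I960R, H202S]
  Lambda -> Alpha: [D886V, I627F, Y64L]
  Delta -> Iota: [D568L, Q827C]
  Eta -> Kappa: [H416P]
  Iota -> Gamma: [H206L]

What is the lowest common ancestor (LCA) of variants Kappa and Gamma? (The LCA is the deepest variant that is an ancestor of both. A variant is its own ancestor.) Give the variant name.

Path from root to Kappa: Delta -> Eta -> Kappa
  ancestors of Kappa: {Delta, Eta, Kappa}
Path from root to Gamma: Delta -> Iota -> Gamma
  ancestors of Gamma: {Delta, Iota, Gamma}
Common ancestors: {Delta}
Walk up from Gamma: Gamma (not in ancestors of Kappa), Iota (not in ancestors of Kappa), Delta (in ancestors of Kappa)
Deepest common ancestor (LCA) = Delta

Answer: Delta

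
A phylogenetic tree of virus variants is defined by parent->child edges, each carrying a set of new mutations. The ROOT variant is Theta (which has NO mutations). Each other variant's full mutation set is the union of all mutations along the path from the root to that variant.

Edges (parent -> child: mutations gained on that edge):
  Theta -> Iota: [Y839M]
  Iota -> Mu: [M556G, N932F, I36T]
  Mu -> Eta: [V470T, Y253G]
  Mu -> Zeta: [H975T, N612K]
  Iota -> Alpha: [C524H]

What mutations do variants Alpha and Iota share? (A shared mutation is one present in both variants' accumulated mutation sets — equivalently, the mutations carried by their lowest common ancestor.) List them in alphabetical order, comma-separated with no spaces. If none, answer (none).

Answer: Y839M

Derivation:
Accumulating mutations along path to Alpha:
  At Theta: gained [] -> total []
  At Iota: gained ['Y839M'] -> total ['Y839M']
  At Alpha: gained ['C524H'] -> total ['C524H', 'Y839M']
Mutations(Alpha) = ['C524H', 'Y839M']
Accumulating mutations along path to Iota:
  At Theta: gained [] -> total []
  At Iota: gained ['Y839M'] -> total ['Y839M']
Mutations(Iota) = ['Y839M']
Intersection: ['C524H', 'Y839M'] ∩ ['Y839M'] = ['Y839M']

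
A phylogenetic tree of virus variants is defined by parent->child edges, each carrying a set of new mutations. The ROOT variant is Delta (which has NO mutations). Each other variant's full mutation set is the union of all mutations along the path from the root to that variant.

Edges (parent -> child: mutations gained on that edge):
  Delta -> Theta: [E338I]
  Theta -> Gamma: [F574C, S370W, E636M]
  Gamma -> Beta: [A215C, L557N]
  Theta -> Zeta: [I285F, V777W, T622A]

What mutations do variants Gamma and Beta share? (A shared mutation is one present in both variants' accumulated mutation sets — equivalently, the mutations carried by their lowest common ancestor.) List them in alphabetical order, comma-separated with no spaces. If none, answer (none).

Accumulating mutations along path to Gamma:
  At Delta: gained [] -> total []
  At Theta: gained ['E338I'] -> total ['E338I']
  At Gamma: gained ['F574C', 'S370W', 'E636M'] -> total ['E338I', 'E636M', 'F574C', 'S370W']
Mutations(Gamma) = ['E338I', 'E636M', 'F574C', 'S370W']
Accumulating mutations along path to Beta:
  At Delta: gained [] -> total []
  At Theta: gained ['E338I'] -> total ['E338I']
  At Gamma: gained ['F574C', 'S370W', 'E636M'] -> total ['E338I', 'E636M', 'F574C', 'S370W']
  At Beta: gained ['A215C', 'L557N'] -> total ['A215C', 'E338I', 'E636M', 'F574C', 'L557N', 'S370W']
Mutations(Beta) = ['A215C', 'E338I', 'E636M', 'F574C', 'L557N', 'S370W']
Intersection: ['E338I', 'E636M', 'F574C', 'S370W'] ∩ ['A215C', 'E338I', 'E636M', 'F574C', 'L557N', 'S370W'] = ['E338I', 'E636M', 'F574C', 'S370W']

Answer: E338I,E636M,F574C,S370W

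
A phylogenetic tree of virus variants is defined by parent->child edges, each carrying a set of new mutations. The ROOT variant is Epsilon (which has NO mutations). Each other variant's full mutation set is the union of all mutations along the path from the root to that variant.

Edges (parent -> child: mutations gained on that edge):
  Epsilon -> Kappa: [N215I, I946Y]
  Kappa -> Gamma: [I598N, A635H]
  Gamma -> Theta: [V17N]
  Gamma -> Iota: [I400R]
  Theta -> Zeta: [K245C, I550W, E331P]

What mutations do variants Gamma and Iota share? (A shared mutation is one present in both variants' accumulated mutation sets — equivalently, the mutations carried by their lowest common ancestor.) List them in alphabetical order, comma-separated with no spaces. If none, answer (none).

Accumulating mutations along path to Gamma:
  At Epsilon: gained [] -> total []
  At Kappa: gained ['N215I', 'I946Y'] -> total ['I946Y', 'N215I']
  At Gamma: gained ['I598N', 'A635H'] -> total ['A635H', 'I598N', 'I946Y', 'N215I']
Mutations(Gamma) = ['A635H', 'I598N', 'I946Y', 'N215I']
Accumulating mutations along path to Iota:
  At Epsilon: gained [] -> total []
  At Kappa: gained ['N215I', 'I946Y'] -> total ['I946Y', 'N215I']
  At Gamma: gained ['I598N', 'A635H'] -> total ['A635H', 'I598N', 'I946Y', 'N215I']
  At Iota: gained ['I400R'] -> total ['A635H', 'I400R', 'I598N', 'I946Y', 'N215I']
Mutations(Iota) = ['A635H', 'I400R', 'I598N', 'I946Y', 'N215I']
Intersection: ['A635H', 'I598N', 'I946Y', 'N215I'] ∩ ['A635H', 'I400R', 'I598N', 'I946Y', 'N215I'] = ['A635H', 'I598N', 'I946Y', 'N215I']

Answer: A635H,I598N,I946Y,N215I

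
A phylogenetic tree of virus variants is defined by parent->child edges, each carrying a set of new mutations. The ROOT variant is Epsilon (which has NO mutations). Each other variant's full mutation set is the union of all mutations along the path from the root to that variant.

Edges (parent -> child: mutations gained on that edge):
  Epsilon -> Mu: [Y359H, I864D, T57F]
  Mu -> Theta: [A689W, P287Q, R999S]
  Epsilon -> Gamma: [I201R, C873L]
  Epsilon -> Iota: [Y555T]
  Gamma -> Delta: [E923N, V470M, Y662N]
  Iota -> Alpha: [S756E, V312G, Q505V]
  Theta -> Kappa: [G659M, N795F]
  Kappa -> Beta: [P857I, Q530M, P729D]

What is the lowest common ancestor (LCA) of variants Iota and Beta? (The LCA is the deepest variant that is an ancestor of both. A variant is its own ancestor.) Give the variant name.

Answer: Epsilon

Derivation:
Path from root to Iota: Epsilon -> Iota
  ancestors of Iota: {Epsilon, Iota}
Path from root to Beta: Epsilon -> Mu -> Theta -> Kappa -> Beta
  ancestors of Beta: {Epsilon, Mu, Theta, Kappa, Beta}
Common ancestors: {Epsilon}
Walk up from Beta: Beta (not in ancestors of Iota), Kappa (not in ancestors of Iota), Theta (not in ancestors of Iota), Mu (not in ancestors of Iota), Epsilon (in ancestors of Iota)
Deepest common ancestor (LCA) = Epsilon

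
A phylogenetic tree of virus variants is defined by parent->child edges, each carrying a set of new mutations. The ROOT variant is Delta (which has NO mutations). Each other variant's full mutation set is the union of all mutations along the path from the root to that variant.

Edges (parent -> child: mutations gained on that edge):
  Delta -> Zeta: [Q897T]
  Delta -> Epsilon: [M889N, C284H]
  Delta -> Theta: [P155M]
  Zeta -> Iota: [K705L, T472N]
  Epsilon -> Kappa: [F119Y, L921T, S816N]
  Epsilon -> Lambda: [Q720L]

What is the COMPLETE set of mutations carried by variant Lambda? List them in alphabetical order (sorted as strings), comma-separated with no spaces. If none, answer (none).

At Delta: gained [] -> total []
At Epsilon: gained ['M889N', 'C284H'] -> total ['C284H', 'M889N']
At Lambda: gained ['Q720L'] -> total ['C284H', 'M889N', 'Q720L']

Answer: C284H,M889N,Q720L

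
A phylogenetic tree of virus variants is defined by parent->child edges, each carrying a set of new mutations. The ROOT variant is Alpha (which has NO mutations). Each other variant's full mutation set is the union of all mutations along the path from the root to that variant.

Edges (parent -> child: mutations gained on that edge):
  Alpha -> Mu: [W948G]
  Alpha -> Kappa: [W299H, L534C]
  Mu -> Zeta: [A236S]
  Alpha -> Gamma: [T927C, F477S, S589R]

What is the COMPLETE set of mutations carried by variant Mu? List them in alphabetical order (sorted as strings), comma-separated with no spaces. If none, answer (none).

Answer: W948G

Derivation:
At Alpha: gained [] -> total []
At Mu: gained ['W948G'] -> total ['W948G']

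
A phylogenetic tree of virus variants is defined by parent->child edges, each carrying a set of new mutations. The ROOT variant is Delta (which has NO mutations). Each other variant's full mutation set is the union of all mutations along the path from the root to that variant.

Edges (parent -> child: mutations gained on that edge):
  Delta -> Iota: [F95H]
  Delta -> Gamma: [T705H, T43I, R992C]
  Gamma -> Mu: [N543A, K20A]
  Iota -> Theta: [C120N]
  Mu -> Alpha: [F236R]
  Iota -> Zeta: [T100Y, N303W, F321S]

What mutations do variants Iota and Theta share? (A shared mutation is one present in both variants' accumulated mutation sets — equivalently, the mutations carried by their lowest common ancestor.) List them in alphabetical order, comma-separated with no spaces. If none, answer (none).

Accumulating mutations along path to Iota:
  At Delta: gained [] -> total []
  At Iota: gained ['F95H'] -> total ['F95H']
Mutations(Iota) = ['F95H']
Accumulating mutations along path to Theta:
  At Delta: gained [] -> total []
  At Iota: gained ['F95H'] -> total ['F95H']
  At Theta: gained ['C120N'] -> total ['C120N', 'F95H']
Mutations(Theta) = ['C120N', 'F95H']
Intersection: ['F95H'] ∩ ['C120N', 'F95H'] = ['F95H']

Answer: F95H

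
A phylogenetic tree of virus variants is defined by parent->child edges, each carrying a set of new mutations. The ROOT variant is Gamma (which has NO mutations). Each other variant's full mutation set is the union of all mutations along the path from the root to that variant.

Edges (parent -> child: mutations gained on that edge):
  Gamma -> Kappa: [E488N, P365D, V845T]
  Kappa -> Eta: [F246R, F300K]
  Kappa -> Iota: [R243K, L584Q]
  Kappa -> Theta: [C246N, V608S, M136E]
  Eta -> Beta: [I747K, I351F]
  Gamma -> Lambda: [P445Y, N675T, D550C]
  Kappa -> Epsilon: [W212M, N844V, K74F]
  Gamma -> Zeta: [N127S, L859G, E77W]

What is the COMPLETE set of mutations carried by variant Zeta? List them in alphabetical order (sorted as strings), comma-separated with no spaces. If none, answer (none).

At Gamma: gained [] -> total []
At Zeta: gained ['N127S', 'L859G', 'E77W'] -> total ['E77W', 'L859G', 'N127S']

Answer: E77W,L859G,N127S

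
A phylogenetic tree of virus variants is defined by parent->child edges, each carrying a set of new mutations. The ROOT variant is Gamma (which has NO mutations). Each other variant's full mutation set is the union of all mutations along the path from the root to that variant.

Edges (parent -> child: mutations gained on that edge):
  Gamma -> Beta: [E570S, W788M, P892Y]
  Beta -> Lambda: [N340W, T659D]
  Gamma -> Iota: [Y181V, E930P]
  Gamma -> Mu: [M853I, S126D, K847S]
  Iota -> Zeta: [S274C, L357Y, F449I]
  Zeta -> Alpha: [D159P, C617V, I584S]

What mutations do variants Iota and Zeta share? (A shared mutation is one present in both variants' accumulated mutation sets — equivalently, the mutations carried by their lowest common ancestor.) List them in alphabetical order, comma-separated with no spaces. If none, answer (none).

Accumulating mutations along path to Iota:
  At Gamma: gained [] -> total []
  At Iota: gained ['Y181V', 'E930P'] -> total ['E930P', 'Y181V']
Mutations(Iota) = ['E930P', 'Y181V']
Accumulating mutations along path to Zeta:
  At Gamma: gained [] -> total []
  At Iota: gained ['Y181V', 'E930P'] -> total ['E930P', 'Y181V']
  At Zeta: gained ['S274C', 'L357Y', 'F449I'] -> total ['E930P', 'F449I', 'L357Y', 'S274C', 'Y181V']
Mutations(Zeta) = ['E930P', 'F449I', 'L357Y', 'S274C', 'Y181V']
Intersection: ['E930P', 'Y181V'] ∩ ['E930P', 'F449I', 'L357Y', 'S274C', 'Y181V'] = ['E930P', 'Y181V']

Answer: E930P,Y181V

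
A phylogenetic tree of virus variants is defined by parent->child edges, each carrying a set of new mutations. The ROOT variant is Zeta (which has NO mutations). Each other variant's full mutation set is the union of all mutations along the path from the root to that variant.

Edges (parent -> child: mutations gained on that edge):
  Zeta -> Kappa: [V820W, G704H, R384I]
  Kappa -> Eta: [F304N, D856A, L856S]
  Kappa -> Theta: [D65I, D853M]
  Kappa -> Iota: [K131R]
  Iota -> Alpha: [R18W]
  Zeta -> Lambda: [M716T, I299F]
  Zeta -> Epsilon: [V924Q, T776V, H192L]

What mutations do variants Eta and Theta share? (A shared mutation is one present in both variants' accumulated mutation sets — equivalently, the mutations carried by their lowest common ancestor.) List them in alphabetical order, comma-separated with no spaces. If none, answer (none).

Answer: G704H,R384I,V820W

Derivation:
Accumulating mutations along path to Eta:
  At Zeta: gained [] -> total []
  At Kappa: gained ['V820W', 'G704H', 'R384I'] -> total ['G704H', 'R384I', 'V820W']
  At Eta: gained ['F304N', 'D856A', 'L856S'] -> total ['D856A', 'F304N', 'G704H', 'L856S', 'R384I', 'V820W']
Mutations(Eta) = ['D856A', 'F304N', 'G704H', 'L856S', 'R384I', 'V820W']
Accumulating mutations along path to Theta:
  At Zeta: gained [] -> total []
  At Kappa: gained ['V820W', 'G704H', 'R384I'] -> total ['G704H', 'R384I', 'V820W']
  At Theta: gained ['D65I', 'D853M'] -> total ['D65I', 'D853M', 'G704H', 'R384I', 'V820W']
Mutations(Theta) = ['D65I', 'D853M', 'G704H', 'R384I', 'V820W']
Intersection: ['D856A', 'F304N', 'G704H', 'L856S', 'R384I', 'V820W'] ∩ ['D65I', 'D853M', 'G704H', 'R384I', 'V820W'] = ['G704H', 'R384I', 'V820W']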